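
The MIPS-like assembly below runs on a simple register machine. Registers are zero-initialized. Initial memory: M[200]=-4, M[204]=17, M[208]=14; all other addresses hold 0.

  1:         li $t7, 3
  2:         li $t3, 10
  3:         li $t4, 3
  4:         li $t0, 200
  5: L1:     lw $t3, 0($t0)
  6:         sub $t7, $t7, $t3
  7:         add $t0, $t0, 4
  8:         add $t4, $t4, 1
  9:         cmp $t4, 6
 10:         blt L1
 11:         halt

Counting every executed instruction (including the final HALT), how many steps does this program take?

li $t7, 3 → $t7=3
li $t3, 10 → $t3=10
li $t4, 3 → $t4=3
li $t0, 200 → $t0=200
lw $t3, 0($t0) → $t3=M[200]=-4
sub $t7, $t7, $t3 → $t7=3-(-4)=7
add $t0, $t0, 4 → $t0=200+4=204
add $t4, $t4, 1 → $t4=3+1=4
cmp $t4, 6  (cmp 4,6)
blt L1: taken
lw $t3, 0($t0) → $t3=M[204]=17
sub $t7, $t7, $t3 → $t7=7-17=-10
add $t0, $t0, 4 → $t0=204+4=208
add $t4, $t4, 1 → $t4=4+1=5
cmp $t4, 6  (cmp 5,6)
blt L1: taken
lw $t3, 0($t0) → $t3=M[208]=14
sub $t7, $t7, $t3 → $t7=(-10)-14=-24
add $t0, $t0, 4 → $t0=208+4=212
add $t4, $t4, 1 → $t4=5+1=6
cmp $t4, 6  (cmp 6,6)
blt L1: not taken
halt.
Total executed instructions: 23.

23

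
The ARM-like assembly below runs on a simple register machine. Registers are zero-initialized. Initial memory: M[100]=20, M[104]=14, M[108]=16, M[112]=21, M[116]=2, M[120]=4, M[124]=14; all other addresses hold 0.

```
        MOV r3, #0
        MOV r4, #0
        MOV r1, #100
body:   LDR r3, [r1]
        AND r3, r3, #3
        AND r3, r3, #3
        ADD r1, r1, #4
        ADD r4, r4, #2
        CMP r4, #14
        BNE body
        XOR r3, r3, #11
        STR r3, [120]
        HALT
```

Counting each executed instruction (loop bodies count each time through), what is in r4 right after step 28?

6

r3=0
r4=0
r1=100
r3=M[100]=20
r3=20&3=0
r3=0&3=0
r1=100+4=104
r4=0+2=2
CMP r4, #14  (cmp 2,14)
BNE body: taken
r3=M[104]=14
r3=14&3=2
r3=2&3=2
r1=104+4=108
r4=2+2=4
CMP r4, #14  (cmp 4,14)
BNE body: taken
r3=M[108]=16
r3=16&3=0
r3=0&3=0
r1=108+4=112
r4=4+2=6
CMP r4, #14  (cmp 6,14)
BNE body: taken
r3=M[112]=21
r3=21&3=1
r3=1&3=1
r1=112+4=116
After step 28: r4 = 6.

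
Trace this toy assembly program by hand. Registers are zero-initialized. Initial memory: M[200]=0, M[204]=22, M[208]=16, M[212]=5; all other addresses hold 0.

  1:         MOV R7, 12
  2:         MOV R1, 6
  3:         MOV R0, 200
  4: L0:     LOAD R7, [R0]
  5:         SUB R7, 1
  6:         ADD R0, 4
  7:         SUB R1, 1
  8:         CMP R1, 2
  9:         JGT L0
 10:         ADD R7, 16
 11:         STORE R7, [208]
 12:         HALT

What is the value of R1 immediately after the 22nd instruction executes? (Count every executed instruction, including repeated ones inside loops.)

after MOV R7, 12: R7=12
after MOV R1, 6: R1=6
after MOV R0, 200: R0=200
after LOAD R7, [R0]: R7=M[200]=0
after SUB R7, 1: R7=0-1=-1
after ADD R0, 4: R0=200+4=204
after SUB R1, 1: R1=6-1=5
CMP R1, 2  (cmp 5,2)
JGT L0: taken
after LOAD R7, [R0]: R7=M[204]=22
after SUB R7, 1: R7=22-1=21
after ADD R0, 4: R0=204+4=208
after SUB R1, 1: R1=5-1=4
CMP R1, 2  (cmp 4,2)
JGT L0: taken
after LOAD R7, [R0]: R7=M[208]=16
after SUB R7, 1: R7=16-1=15
after ADD R0, 4: R0=208+4=212
after SUB R1, 1: R1=4-1=3
CMP R1, 2  (cmp 3,2)
JGT L0: taken
after LOAD R7, [R0]: R7=M[212]=5
After step 22: R1 = 3.

3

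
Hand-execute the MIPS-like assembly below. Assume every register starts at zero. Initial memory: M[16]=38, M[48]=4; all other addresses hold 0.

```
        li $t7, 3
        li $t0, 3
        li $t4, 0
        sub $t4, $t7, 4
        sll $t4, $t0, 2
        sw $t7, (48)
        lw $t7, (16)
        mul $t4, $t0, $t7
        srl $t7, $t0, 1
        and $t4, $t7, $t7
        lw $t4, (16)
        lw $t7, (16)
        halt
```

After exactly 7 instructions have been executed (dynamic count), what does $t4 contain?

li $t7, 3 → $t7=3
li $t0, 3 → $t0=3
li $t4, 0 → $t4=0
sub $t4, $t7, 4 → $t4=3-4=-1
sll $t4, $t0, 2 → $t4=3<<2=12
sw $t7, (48) → M[48]=3
lw $t7, (16) → $t7=M[16]=38
After step 7: $t4 = 12.

12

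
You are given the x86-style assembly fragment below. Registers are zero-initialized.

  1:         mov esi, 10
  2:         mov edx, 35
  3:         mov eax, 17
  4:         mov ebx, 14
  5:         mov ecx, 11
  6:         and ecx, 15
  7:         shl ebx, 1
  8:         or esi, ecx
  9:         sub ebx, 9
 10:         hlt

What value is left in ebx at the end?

esi=10
edx=35
eax=17
ebx=14
ecx=11
ecx=11&15=11
ebx=14<<1=28
esi=10|11=11
ebx=28-9=19
halt.

19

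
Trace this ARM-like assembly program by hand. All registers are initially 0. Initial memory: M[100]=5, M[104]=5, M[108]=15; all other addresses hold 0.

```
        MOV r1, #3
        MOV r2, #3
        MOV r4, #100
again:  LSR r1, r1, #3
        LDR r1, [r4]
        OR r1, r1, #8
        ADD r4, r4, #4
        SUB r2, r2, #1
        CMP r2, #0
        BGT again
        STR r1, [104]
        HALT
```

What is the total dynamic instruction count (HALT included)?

26

r1=3
r2=3
r4=100
r1=3>>3=0
r1=M[100]=5
r1=5|8=13
r4=100+4=104
r2=3-1=2
CMP r2, #0  (cmp 2,0)
BGT again: taken
r1=13>>3=1
r1=M[104]=5
r1=5|8=13
r4=104+4=108
r2=2-1=1
CMP r2, #0  (cmp 1,0)
BGT again: taken
r1=13>>3=1
r1=M[108]=15
r1=15|8=15
r4=108+4=112
r2=1-1=0
CMP r2, #0  (cmp 0,0)
BGT again: not taken
STR r1, [104] → M[104]=15
halt.
Total executed instructions: 26.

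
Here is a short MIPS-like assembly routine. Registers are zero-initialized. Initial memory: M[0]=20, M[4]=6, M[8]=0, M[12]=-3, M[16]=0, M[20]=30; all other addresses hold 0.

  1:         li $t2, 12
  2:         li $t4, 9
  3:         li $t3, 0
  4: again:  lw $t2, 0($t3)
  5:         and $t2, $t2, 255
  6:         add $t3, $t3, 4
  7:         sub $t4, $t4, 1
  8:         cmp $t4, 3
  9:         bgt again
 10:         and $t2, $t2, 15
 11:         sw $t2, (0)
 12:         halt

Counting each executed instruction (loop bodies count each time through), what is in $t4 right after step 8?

$t2=12
$t4=9
$t3=0
$t2=M[0]=20
$t2=20&255=20
$t3=0+4=4
$t4=9-1=8
cmp $t4, 3  (cmp 8,3)
After step 8: $t4 = 8.

8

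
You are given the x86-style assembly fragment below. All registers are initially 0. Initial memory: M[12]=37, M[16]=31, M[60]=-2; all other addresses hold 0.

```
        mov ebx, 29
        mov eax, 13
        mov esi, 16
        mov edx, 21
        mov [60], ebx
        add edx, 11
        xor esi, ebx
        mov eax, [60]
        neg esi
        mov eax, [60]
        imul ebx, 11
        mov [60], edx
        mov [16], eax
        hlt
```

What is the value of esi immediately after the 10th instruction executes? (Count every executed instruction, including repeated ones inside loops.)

mov ebx, 29 → ebx=29
mov eax, 13 → eax=13
mov esi, 16 → esi=16
mov edx, 21 → edx=21
mov [60], ebx → M[60]=29
add edx, 11 → edx=21+11=32
xor esi, ebx → esi=16^29=13
mov eax, [60] → eax=M[60]=29
neg esi → esi=-(13)=-13
mov eax, [60] → eax=M[60]=29
After step 10: esi = -13.

-13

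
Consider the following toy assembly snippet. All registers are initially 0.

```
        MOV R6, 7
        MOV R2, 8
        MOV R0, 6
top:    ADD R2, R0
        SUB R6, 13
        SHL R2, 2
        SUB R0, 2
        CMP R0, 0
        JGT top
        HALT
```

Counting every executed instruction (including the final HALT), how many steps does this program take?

MOV R6, 7 → R6=7
MOV R2, 8 → R2=8
MOV R0, 6 → R0=6
ADD R2, R0 → R2=8+6=14
SUB R6, 13 → R6=7-13=-6
SHL R2, 2 → R2=14<<2=56
SUB R0, 2 → R0=6-2=4
CMP R0, 0  (cmp 4,0)
JGT top: taken
ADD R2, R0 → R2=56+4=60
SUB R6, 13 → R6=(-6)-13=-19
SHL R2, 2 → R2=60<<2=240
SUB R0, 2 → R0=4-2=2
CMP R0, 0  (cmp 2,0)
JGT top: taken
ADD R2, R0 → R2=240+2=242
SUB R6, 13 → R6=(-19)-13=-32
SHL R2, 2 → R2=242<<2=968
SUB R0, 2 → R0=2-2=0
CMP R0, 0  (cmp 0,0)
JGT top: not taken
halt.
Total executed instructions: 22.

22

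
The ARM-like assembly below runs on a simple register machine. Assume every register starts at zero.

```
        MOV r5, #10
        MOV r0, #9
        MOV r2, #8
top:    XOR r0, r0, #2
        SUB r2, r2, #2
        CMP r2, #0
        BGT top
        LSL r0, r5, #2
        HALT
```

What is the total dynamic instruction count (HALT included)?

21

after MOV r5, #10: r5=10
after MOV r0, #9: r0=9
after MOV r2, #8: r2=8
after XOR r0, r0, #2: r0=9^2=11
after SUB r2, r2, #2: r2=8-2=6
CMP r2, #0  (cmp 6,0)
BGT top: taken
after XOR r0, r0, #2: r0=11^2=9
after SUB r2, r2, #2: r2=6-2=4
CMP r2, #0  (cmp 4,0)
BGT top: taken
after XOR r0, r0, #2: r0=9^2=11
after SUB r2, r2, #2: r2=4-2=2
CMP r2, #0  (cmp 2,0)
BGT top: taken
after XOR r0, r0, #2: r0=11^2=9
after SUB r2, r2, #2: r2=2-2=0
CMP r2, #0  (cmp 0,0)
BGT top: not taken
after LSL r0, r5, #2: r0=10<<2=40
halt.
Total executed instructions: 21.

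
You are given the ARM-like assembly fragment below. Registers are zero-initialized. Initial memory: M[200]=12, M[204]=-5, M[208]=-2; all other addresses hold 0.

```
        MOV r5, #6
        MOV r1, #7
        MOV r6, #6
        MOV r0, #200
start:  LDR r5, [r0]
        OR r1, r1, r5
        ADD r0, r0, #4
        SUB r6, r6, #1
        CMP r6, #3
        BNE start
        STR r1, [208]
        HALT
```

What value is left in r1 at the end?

after MOV r5, #6: r5=6
after MOV r1, #7: r1=7
after MOV r6, #6: r6=6
after MOV r0, #200: r0=200
after LDR r5, [r0]: r5=M[200]=12
after OR r1, r1, r5: r1=7|12=15
after ADD r0, r0, #4: r0=200+4=204
after SUB r6, r6, #1: r6=6-1=5
CMP r6, #3  (cmp 5,3)
BNE start: taken
after LDR r5, [r0]: r5=M[204]=-5
after OR r1, r1, r5: r1=15|(-5)=-1
after ADD r0, r0, #4: r0=204+4=208
after SUB r6, r6, #1: r6=5-1=4
CMP r6, #3  (cmp 4,3)
BNE start: taken
after LDR r5, [r0]: r5=M[208]=-2
after OR r1, r1, r5: r1=(-1)|(-2)=-1
after ADD r0, r0, #4: r0=208+4=212
after SUB r6, r6, #1: r6=4-1=3
CMP r6, #3  (cmp 3,3)
BNE start: not taken
STR r1, [208] → M[208]=-1
halt.

-1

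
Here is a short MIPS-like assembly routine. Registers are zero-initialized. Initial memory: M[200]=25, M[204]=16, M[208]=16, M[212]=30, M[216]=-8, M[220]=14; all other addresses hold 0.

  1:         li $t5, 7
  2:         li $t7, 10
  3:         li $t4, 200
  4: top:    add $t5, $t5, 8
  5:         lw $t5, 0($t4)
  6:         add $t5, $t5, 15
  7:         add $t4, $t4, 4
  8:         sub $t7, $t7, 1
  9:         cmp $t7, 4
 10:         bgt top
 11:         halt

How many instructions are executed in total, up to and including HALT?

46

after li $t5, 7: $t5=7
after li $t7, 10: $t7=10
after li $t4, 200: $t4=200
after add $t5, $t5, 8: $t5=7+8=15
after lw $t5, 0($t4): $t5=M[200]=25
after add $t5, $t5, 15: $t5=25+15=40
after add $t4, $t4, 4: $t4=200+4=204
after sub $t7, $t7, 1: $t7=10-1=9
cmp $t7, 4  (cmp 9,4)
bgt top: taken
after add $t5, $t5, 8: $t5=40+8=48
after lw $t5, 0($t4): $t5=M[204]=16
after add $t5, $t5, 15: $t5=16+15=31
after add $t4, $t4, 4: $t4=204+4=208
after sub $t7, $t7, 1: $t7=9-1=8
cmp $t7, 4  (cmp 8,4)
bgt top: taken
after add $t5, $t5, 8: $t5=31+8=39
after lw $t5, 0($t4): $t5=M[208]=16
after add $t5, $t5, 15: $t5=16+15=31
after add $t4, $t4, 4: $t4=208+4=212
after sub $t7, $t7, 1: $t7=8-1=7
cmp $t7, 4  (cmp 7,4)
bgt top: taken
after add $t5, $t5, 8: $t5=31+8=39
after lw $t5, 0($t4): $t5=M[212]=30
after add $t5, $t5, 15: $t5=30+15=45
after add $t4, $t4, 4: $t4=212+4=216
after sub $t7, $t7, 1: $t7=7-1=6
cmp $t7, 4  (cmp 6,4)
bgt top: taken
after add $t5, $t5, 8: $t5=45+8=53
after lw $t5, 0($t4): $t5=M[216]=-8
after add $t5, $t5, 15: $t5=(-8)+15=7
after add $t4, $t4, 4: $t4=216+4=220
after sub $t7, $t7, 1: $t7=6-1=5
cmp $t7, 4  (cmp 5,4)
bgt top: taken
after add $t5, $t5, 8: $t5=7+8=15
after lw $t5, 0($t4): $t5=M[220]=14
after add $t5, $t5, 15: $t5=14+15=29
after add $t4, $t4, 4: $t4=220+4=224
after sub $t7, $t7, 1: $t7=5-1=4
cmp $t7, 4  (cmp 4,4)
bgt top: not taken
halt.
Total executed instructions: 46.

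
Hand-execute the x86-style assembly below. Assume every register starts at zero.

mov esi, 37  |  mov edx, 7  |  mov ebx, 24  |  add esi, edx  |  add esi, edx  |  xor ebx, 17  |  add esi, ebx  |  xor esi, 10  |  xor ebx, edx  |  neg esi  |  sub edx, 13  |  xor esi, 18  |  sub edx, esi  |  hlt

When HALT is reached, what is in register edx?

after mov esi, 37: esi=37
after mov edx, 7: edx=7
after mov ebx, 24: ebx=24
after add esi, edx: esi=37+7=44
after add esi, edx: esi=44+7=51
after xor ebx, 17: ebx=24^17=9
after add esi, ebx: esi=51+9=60
after xor esi, 10: esi=60^10=54
after xor ebx, edx: ebx=9^7=14
after neg esi: esi=-(54)=-54
after sub edx, 13: edx=7-13=-6
after xor esi, 18: esi=(-54)^18=-40
after sub edx, esi: edx=(-6)-(-40)=34
halt.

34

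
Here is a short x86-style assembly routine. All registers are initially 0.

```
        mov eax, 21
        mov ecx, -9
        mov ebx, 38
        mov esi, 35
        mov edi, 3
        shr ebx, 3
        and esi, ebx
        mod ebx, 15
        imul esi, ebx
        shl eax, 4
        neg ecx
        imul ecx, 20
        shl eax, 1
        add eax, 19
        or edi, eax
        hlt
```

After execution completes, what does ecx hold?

eax=21
ecx=-9
ebx=38
esi=35
edi=3
ebx=38>>3=4
esi=35&4=0
ebx=4%15=4
esi=0*4=0
eax=21<<4=336
ecx=-(-9)=9
ecx=9*20=180
eax=336<<1=672
eax=672+19=691
edi=3|691=691
halt.

180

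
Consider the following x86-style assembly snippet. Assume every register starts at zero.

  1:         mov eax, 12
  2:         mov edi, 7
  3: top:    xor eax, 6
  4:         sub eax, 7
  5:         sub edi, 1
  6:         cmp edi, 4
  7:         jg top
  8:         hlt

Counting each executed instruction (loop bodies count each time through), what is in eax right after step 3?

10

after mov eax, 12: eax=12
after mov edi, 7: edi=7
after xor eax, 6: eax=12^6=10
After step 3: eax = 10.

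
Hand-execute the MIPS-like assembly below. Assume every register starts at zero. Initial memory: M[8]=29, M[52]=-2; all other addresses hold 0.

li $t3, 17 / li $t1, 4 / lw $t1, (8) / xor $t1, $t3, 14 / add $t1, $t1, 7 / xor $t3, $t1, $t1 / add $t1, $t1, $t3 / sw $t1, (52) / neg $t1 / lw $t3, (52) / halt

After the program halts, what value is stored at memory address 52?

38

$t3=17
$t1=4
$t1=M[8]=29
$t1=17^14=31
$t1=31+7=38
$t3=38^38=0
$t1=38+0=38
sw $t1, (52) → M[52]=38
$t1=-(38)=-38
$t3=M[52]=38
halt.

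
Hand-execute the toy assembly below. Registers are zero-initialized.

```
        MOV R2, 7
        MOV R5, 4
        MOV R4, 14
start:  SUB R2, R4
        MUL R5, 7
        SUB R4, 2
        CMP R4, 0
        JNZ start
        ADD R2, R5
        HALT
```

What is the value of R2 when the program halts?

MOV R2, 7 → R2=7
MOV R5, 4 → R5=4
MOV R4, 14 → R4=14
SUB R2, R4 → R2=7-14=-7
MUL R5, 7 → R5=4*7=28
SUB R4, 2 → R4=14-2=12
CMP R4, 0  (cmp 12,0)
JNZ start: taken
SUB R2, R4 → R2=(-7)-12=-19
MUL R5, 7 → R5=28*7=196
SUB R4, 2 → R4=12-2=10
CMP R4, 0  (cmp 10,0)
JNZ start: taken
SUB R2, R4 → R2=(-19)-10=-29
MUL R5, 7 → R5=196*7=1372
SUB R4, 2 → R4=10-2=8
CMP R4, 0  (cmp 8,0)
JNZ start: taken
SUB R2, R4 → R2=(-29)-8=-37
MUL R5, 7 → R5=1372*7=9604
SUB R4, 2 → R4=8-2=6
CMP R4, 0  (cmp 6,0)
JNZ start: taken
SUB R2, R4 → R2=(-37)-6=-43
MUL R5, 7 → R5=9604*7=67228
SUB R4, 2 → R4=6-2=4
CMP R4, 0  (cmp 4,0)
JNZ start: taken
SUB R2, R4 → R2=(-43)-4=-47
MUL R5, 7 → R5=67228*7=470596
SUB R4, 2 → R4=4-2=2
CMP R4, 0  (cmp 2,0)
JNZ start: taken
SUB R2, R4 → R2=(-47)-2=-49
MUL R5, 7 → R5=470596*7=3294172
SUB R4, 2 → R4=2-2=0
CMP R4, 0  (cmp 0,0)
JNZ start: not taken
ADD R2, R5 → R2=(-49)+3294172=3294123
halt.

3294123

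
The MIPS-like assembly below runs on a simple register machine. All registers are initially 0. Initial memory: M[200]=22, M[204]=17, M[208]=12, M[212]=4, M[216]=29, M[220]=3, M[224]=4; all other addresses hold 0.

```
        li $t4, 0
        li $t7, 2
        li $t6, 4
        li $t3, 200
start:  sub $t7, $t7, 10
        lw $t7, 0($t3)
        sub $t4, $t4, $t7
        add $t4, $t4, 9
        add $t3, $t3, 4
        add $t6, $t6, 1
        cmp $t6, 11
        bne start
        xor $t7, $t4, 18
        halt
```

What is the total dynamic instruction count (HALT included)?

li $t4, 0 → $t4=0
li $t7, 2 → $t7=2
li $t6, 4 → $t6=4
li $t3, 200 → $t3=200
sub $t7, $t7, 10 → $t7=2-10=-8
lw $t7, 0($t3) → $t7=M[200]=22
sub $t4, $t4, $t7 → $t4=0-22=-22
add $t4, $t4, 9 → $t4=(-22)+9=-13
add $t3, $t3, 4 → $t3=200+4=204
add $t6, $t6, 1 → $t6=4+1=5
cmp $t6, 11  (cmp 5,11)
bne start: taken
sub $t7, $t7, 10 → $t7=22-10=12
lw $t7, 0($t3) → $t7=M[204]=17
sub $t4, $t4, $t7 → $t4=(-13)-17=-30
add $t4, $t4, 9 → $t4=(-30)+9=-21
add $t3, $t3, 4 → $t3=204+4=208
add $t6, $t6, 1 → $t6=5+1=6
cmp $t6, 11  (cmp 6,11)
bne start: taken
sub $t7, $t7, 10 → $t7=17-10=7
lw $t7, 0($t3) → $t7=M[208]=12
sub $t4, $t4, $t7 → $t4=(-21)-12=-33
add $t4, $t4, 9 → $t4=(-33)+9=-24
add $t3, $t3, 4 → $t3=208+4=212
add $t6, $t6, 1 → $t6=6+1=7
cmp $t6, 11  (cmp 7,11)
bne start: taken
sub $t7, $t7, 10 → $t7=12-10=2
lw $t7, 0($t3) → $t7=M[212]=4
sub $t4, $t4, $t7 → $t4=(-24)-4=-28
add $t4, $t4, 9 → $t4=(-28)+9=-19
add $t3, $t3, 4 → $t3=212+4=216
add $t6, $t6, 1 → $t6=7+1=8
cmp $t6, 11  (cmp 8,11)
bne start: taken
sub $t7, $t7, 10 → $t7=4-10=-6
lw $t7, 0($t3) → $t7=M[216]=29
sub $t4, $t4, $t7 → $t4=(-19)-29=-48
add $t4, $t4, 9 → $t4=(-48)+9=-39
add $t3, $t3, 4 → $t3=216+4=220
add $t6, $t6, 1 → $t6=8+1=9
cmp $t6, 11  (cmp 9,11)
bne start: taken
sub $t7, $t7, 10 → $t7=29-10=19
lw $t7, 0($t3) → $t7=M[220]=3
sub $t4, $t4, $t7 → $t4=(-39)-3=-42
add $t4, $t4, 9 → $t4=(-42)+9=-33
add $t3, $t3, 4 → $t3=220+4=224
add $t6, $t6, 1 → $t6=9+1=10
cmp $t6, 11  (cmp 10,11)
bne start: taken
sub $t7, $t7, 10 → $t7=3-10=-7
lw $t7, 0($t3) → $t7=M[224]=4
sub $t4, $t4, $t7 → $t4=(-33)-4=-37
add $t4, $t4, 9 → $t4=(-37)+9=-28
add $t3, $t3, 4 → $t3=224+4=228
add $t6, $t6, 1 → $t6=10+1=11
cmp $t6, 11  (cmp 11,11)
bne start: not taken
xor $t7, $t4, 18 → $t7=(-28)^18=-10
halt.
Total executed instructions: 62.

62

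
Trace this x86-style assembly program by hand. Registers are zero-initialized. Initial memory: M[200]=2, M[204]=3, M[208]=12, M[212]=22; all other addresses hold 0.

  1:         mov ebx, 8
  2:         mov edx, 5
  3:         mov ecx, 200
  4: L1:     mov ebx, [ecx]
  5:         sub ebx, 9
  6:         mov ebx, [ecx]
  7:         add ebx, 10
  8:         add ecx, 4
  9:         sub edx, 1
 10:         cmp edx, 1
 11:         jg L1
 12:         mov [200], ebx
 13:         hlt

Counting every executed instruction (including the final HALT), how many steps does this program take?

37

ebx=8
edx=5
ecx=200
ebx=M[200]=2
ebx=2-9=-7
ebx=M[200]=2
ebx=2+10=12
ecx=200+4=204
edx=5-1=4
cmp edx, 1  (cmp 4,1)
jg L1: taken
ebx=M[204]=3
ebx=3-9=-6
ebx=M[204]=3
ebx=3+10=13
ecx=204+4=208
edx=4-1=3
cmp edx, 1  (cmp 3,1)
jg L1: taken
ebx=M[208]=12
ebx=12-9=3
ebx=M[208]=12
ebx=12+10=22
ecx=208+4=212
edx=3-1=2
cmp edx, 1  (cmp 2,1)
jg L1: taken
ebx=M[212]=22
ebx=22-9=13
ebx=M[212]=22
ebx=22+10=32
ecx=212+4=216
edx=2-1=1
cmp edx, 1  (cmp 1,1)
jg L1: not taken
mov [200], ebx → M[200]=32
halt.
Total executed instructions: 37.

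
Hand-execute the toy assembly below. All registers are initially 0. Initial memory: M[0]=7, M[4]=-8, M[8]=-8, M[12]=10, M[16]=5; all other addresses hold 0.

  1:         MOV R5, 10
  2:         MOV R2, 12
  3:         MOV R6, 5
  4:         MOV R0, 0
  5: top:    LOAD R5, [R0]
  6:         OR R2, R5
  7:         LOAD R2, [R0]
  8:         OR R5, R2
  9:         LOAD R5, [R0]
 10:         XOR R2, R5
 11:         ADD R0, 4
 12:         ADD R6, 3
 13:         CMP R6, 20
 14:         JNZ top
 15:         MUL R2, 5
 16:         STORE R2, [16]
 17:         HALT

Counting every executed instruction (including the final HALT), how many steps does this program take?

R5=10
R2=12
R6=5
R0=0
R5=M[0]=7
R2=12|7=15
R2=M[0]=7
R5=7|7=7
R5=M[0]=7
R2=7^7=0
R0=0+4=4
R6=5+3=8
CMP R6, 20  (cmp 8,20)
JNZ top: taken
R5=M[4]=-8
R2=0|(-8)=-8
R2=M[4]=-8
R5=(-8)|(-8)=-8
R5=M[4]=-8
R2=(-8)^(-8)=0
R0=4+4=8
R6=8+3=11
CMP R6, 20  (cmp 11,20)
JNZ top: taken
R5=M[8]=-8
R2=0|(-8)=-8
R2=M[8]=-8
R5=(-8)|(-8)=-8
R5=M[8]=-8
R2=(-8)^(-8)=0
R0=8+4=12
R6=11+3=14
CMP R6, 20  (cmp 14,20)
JNZ top: taken
R5=M[12]=10
R2=0|10=10
R2=M[12]=10
R5=10|10=10
R5=M[12]=10
R2=10^10=0
R0=12+4=16
R6=14+3=17
CMP R6, 20  (cmp 17,20)
JNZ top: taken
R5=M[16]=5
R2=0|5=5
R2=M[16]=5
R5=5|5=5
R5=M[16]=5
R2=5^5=0
R0=16+4=20
R6=17+3=20
CMP R6, 20  (cmp 20,20)
JNZ top: not taken
R2=0*5=0
STORE R2, [16] → M[16]=0
halt.
Total executed instructions: 57.

57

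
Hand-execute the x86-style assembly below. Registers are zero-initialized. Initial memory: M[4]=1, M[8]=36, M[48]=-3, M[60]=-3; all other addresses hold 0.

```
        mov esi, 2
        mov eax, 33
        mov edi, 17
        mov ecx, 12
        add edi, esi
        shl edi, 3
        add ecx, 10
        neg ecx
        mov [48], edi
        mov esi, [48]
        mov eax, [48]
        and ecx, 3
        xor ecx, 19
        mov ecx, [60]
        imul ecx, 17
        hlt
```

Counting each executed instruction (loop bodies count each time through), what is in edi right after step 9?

152

mov esi, 2 → esi=2
mov eax, 33 → eax=33
mov edi, 17 → edi=17
mov ecx, 12 → ecx=12
add edi, esi → edi=17+2=19
shl edi, 3 → edi=19<<3=152
add ecx, 10 → ecx=12+10=22
neg ecx → ecx=-(22)=-22
mov [48], edi → M[48]=152
After step 9: edi = 152.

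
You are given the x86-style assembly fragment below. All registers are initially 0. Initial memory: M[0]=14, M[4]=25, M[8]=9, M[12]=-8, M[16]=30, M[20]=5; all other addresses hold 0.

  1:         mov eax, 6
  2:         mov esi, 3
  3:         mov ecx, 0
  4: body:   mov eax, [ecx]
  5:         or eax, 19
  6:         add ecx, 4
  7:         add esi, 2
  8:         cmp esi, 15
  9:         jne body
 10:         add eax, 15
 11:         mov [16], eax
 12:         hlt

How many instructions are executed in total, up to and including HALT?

42

eax=6
esi=3
ecx=0
eax=M[0]=14
eax=14|19=31
ecx=0+4=4
esi=3+2=5
cmp esi, 15  (cmp 5,15)
jne body: taken
eax=M[4]=25
eax=25|19=27
ecx=4+4=8
esi=5+2=7
cmp esi, 15  (cmp 7,15)
jne body: taken
eax=M[8]=9
eax=9|19=27
ecx=8+4=12
esi=7+2=9
cmp esi, 15  (cmp 9,15)
jne body: taken
eax=M[12]=-8
eax=(-8)|19=-5
ecx=12+4=16
esi=9+2=11
cmp esi, 15  (cmp 11,15)
jne body: taken
eax=M[16]=30
eax=30|19=31
ecx=16+4=20
esi=11+2=13
cmp esi, 15  (cmp 13,15)
jne body: taken
eax=M[20]=5
eax=5|19=23
ecx=20+4=24
esi=13+2=15
cmp esi, 15  (cmp 15,15)
jne body: not taken
eax=23+15=38
mov [16], eax → M[16]=38
halt.
Total executed instructions: 42.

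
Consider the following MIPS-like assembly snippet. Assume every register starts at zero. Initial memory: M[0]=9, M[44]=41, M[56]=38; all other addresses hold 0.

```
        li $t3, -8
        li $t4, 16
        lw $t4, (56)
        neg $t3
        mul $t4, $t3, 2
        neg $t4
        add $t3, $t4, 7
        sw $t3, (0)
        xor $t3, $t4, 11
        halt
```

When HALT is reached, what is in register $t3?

-5

after li $t3, -8: $t3=-8
after li $t4, 16: $t4=16
after lw $t4, (56): $t4=M[56]=38
after neg $t3: $t3=-(-8)=8
after mul $t4, $t3, 2: $t4=8*2=16
after neg $t4: $t4=-(16)=-16
after add $t3, $t4, 7: $t3=(-16)+7=-9
sw $t3, (0) → M[0]=-9
after xor $t3, $t4, 11: $t3=(-16)^11=-5
halt.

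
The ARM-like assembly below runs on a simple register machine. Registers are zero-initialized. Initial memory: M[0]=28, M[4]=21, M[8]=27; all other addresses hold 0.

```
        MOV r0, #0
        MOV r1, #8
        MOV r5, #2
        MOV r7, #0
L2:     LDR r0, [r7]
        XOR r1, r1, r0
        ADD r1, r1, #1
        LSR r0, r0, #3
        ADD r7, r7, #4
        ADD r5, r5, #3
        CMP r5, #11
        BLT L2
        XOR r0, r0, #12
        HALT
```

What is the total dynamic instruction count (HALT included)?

MOV r0, #0 → r0=0
MOV r1, #8 → r1=8
MOV r5, #2 → r5=2
MOV r7, #0 → r7=0
LDR r0, [r7] → r0=M[0]=28
XOR r1, r1, r0 → r1=8^28=20
ADD r1, r1, #1 → r1=20+1=21
LSR r0, r0, #3 → r0=28>>3=3
ADD r7, r7, #4 → r7=0+4=4
ADD r5, r5, #3 → r5=2+3=5
CMP r5, #11  (cmp 5,11)
BLT L2: taken
LDR r0, [r7] → r0=M[4]=21
XOR r1, r1, r0 → r1=21^21=0
ADD r1, r1, #1 → r1=0+1=1
LSR r0, r0, #3 → r0=21>>3=2
ADD r7, r7, #4 → r7=4+4=8
ADD r5, r5, #3 → r5=5+3=8
CMP r5, #11  (cmp 8,11)
BLT L2: taken
LDR r0, [r7] → r0=M[8]=27
XOR r1, r1, r0 → r1=1^27=26
ADD r1, r1, #1 → r1=26+1=27
LSR r0, r0, #3 → r0=27>>3=3
ADD r7, r7, #4 → r7=8+4=12
ADD r5, r5, #3 → r5=8+3=11
CMP r5, #11  (cmp 11,11)
BLT L2: not taken
XOR r0, r0, #12 → r0=3^12=15
halt.
Total executed instructions: 30.

30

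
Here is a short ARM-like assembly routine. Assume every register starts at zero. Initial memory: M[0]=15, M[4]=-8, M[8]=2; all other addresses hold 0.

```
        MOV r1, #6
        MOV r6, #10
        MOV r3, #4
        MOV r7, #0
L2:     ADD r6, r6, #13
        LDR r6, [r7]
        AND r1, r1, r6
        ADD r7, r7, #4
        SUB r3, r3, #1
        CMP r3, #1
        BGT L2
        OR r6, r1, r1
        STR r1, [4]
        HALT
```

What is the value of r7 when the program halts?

12

MOV r1, #6 → r1=6
MOV r6, #10 → r6=10
MOV r3, #4 → r3=4
MOV r7, #0 → r7=0
ADD r6, r6, #13 → r6=10+13=23
LDR r6, [r7] → r6=M[0]=15
AND r1, r1, r6 → r1=6&15=6
ADD r7, r7, #4 → r7=0+4=4
SUB r3, r3, #1 → r3=4-1=3
CMP r3, #1  (cmp 3,1)
BGT L2: taken
ADD r6, r6, #13 → r6=15+13=28
LDR r6, [r7] → r6=M[4]=-8
AND r1, r1, r6 → r1=6&(-8)=0
ADD r7, r7, #4 → r7=4+4=8
SUB r3, r3, #1 → r3=3-1=2
CMP r3, #1  (cmp 2,1)
BGT L2: taken
ADD r6, r6, #13 → r6=(-8)+13=5
LDR r6, [r7] → r6=M[8]=2
AND r1, r1, r6 → r1=0&2=0
ADD r7, r7, #4 → r7=8+4=12
SUB r3, r3, #1 → r3=2-1=1
CMP r3, #1  (cmp 1,1)
BGT L2: not taken
OR r6, r1, r1 → r6=0|0=0
STR r1, [4] → M[4]=0
halt.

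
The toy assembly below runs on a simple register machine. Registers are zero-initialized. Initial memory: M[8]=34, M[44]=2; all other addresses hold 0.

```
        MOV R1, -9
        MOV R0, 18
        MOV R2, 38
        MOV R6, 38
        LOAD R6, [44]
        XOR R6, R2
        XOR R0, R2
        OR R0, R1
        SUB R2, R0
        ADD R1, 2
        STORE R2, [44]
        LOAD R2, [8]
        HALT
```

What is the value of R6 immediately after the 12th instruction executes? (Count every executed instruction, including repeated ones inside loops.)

R1=-9
R0=18
R2=38
R6=38
R6=M[44]=2
R6=2^38=36
R0=18^38=52
R0=52|(-9)=-9
R2=38-(-9)=47
R1=(-9)+2=-7
STORE R2, [44] → M[44]=47
R2=M[8]=34
After step 12: R6 = 36.

36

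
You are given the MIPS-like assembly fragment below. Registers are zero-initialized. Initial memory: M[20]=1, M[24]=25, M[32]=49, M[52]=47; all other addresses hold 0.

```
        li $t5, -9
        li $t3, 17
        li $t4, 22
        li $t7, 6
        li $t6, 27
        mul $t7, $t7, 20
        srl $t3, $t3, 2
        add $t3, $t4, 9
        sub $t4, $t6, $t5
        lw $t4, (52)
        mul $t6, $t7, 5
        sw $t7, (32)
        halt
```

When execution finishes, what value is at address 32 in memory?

li $t5, -9 → $t5=-9
li $t3, 17 → $t3=17
li $t4, 22 → $t4=22
li $t7, 6 → $t7=6
li $t6, 27 → $t6=27
mul $t7, $t7, 20 → $t7=6*20=120
srl $t3, $t3, 2 → $t3=17>>2=4
add $t3, $t4, 9 → $t3=22+9=31
sub $t4, $t6, $t5 → $t4=27-(-9)=36
lw $t4, (52) → $t4=M[52]=47
mul $t6, $t7, 5 → $t6=120*5=600
sw $t7, (32) → M[32]=120
halt.

120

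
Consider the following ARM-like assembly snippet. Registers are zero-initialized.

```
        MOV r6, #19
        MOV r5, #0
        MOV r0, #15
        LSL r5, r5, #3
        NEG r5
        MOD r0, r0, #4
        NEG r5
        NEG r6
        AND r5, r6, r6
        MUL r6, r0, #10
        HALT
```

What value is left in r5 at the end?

after MOV r6, #19: r6=19
after MOV r5, #0: r5=0
after MOV r0, #15: r0=15
after LSL r5, r5, #3: r5=0<<3=0
after NEG r5: r5=-(0)=0
after MOD r0, r0, #4: r0=15%4=3
after NEG r5: r5=-(0)=0
after NEG r6: r6=-(19)=-19
after AND r5, r6, r6: r5=(-19)&(-19)=-19
after MUL r6, r0, #10: r6=3*10=30
halt.

-19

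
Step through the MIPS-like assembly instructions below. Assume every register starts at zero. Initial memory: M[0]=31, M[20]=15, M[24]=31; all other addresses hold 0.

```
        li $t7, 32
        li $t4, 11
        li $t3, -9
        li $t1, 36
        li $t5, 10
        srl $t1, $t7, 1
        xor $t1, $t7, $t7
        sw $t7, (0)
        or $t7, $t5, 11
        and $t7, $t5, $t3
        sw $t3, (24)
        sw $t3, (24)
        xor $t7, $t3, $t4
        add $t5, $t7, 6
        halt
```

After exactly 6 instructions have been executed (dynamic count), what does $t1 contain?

16

li $t7, 32 → $t7=32
li $t4, 11 → $t4=11
li $t3, -9 → $t3=-9
li $t1, 36 → $t1=36
li $t5, 10 → $t5=10
srl $t1, $t7, 1 → $t1=32>>1=16
After step 6: $t1 = 16.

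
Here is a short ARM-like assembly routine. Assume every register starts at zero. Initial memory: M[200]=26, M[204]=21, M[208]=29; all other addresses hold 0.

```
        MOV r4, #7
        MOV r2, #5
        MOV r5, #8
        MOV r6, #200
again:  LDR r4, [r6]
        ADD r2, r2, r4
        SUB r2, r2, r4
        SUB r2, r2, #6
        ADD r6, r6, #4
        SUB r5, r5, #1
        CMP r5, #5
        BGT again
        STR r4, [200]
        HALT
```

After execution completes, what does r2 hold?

after MOV r4, #7: r4=7
after MOV r2, #5: r2=5
after MOV r5, #8: r5=8
after MOV r6, #200: r6=200
after LDR r4, [r6]: r4=M[200]=26
after ADD r2, r2, r4: r2=5+26=31
after SUB r2, r2, r4: r2=31-26=5
after SUB r2, r2, #6: r2=5-6=-1
after ADD r6, r6, #4: r6=200+4=204
after SUB r5, r5, #1: r5=8-1=7
CMP r5, #5  (cmp 7,5)
BGT again: taken
after LDR r4, [r6]: r4=M[204]=21
after ADD r2, r2, r4: r2=(-1)+21=20
after SUB r2, r2, r4: r2=20-21=-1
after SUB r2, r2, #6: r2=(-1)-6=-7
after ADD r6, r6, #4: r6=204+4=208
after SUB r5, r5, #1: r5=7-1=6
CMP r5, #5  (cmp 6,5)
BGT again: taken
after LDR r4, [r6]: r4=M[208]=29
after ADD r2, r2, r4: r2=(-7)+29=22
after SUB r2, r2, r4: r2=22-29=-7
after SUB r2, r2, #6: r2=(-7)-6=-13
after ADD r6, r6, #4: r6=208+4=212
after SUB r5, r5, #1: r5=6-1=5
CMP r5, #5  (cmp 5,5)
BGT again: not taken
STR r4, [200] → M[200]=29
halt.

-13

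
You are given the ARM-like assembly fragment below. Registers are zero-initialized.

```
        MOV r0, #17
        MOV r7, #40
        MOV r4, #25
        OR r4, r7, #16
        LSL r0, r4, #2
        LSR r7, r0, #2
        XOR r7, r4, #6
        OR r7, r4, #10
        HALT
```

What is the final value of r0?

MOV r0, #17 → r0=17
MOV r7, #40 → r7=40
MOV r4, #25 → r4=25
OR r4, r7, #16 → r4=40|16=56
LSL r0, r4, #2 → r0=56<<2=224
LSR r7, r0, #2 → r7=224>>2=56
XOR r7, r4, #6 → r7=56^6=62
OR r7, r4, #10 → r7=56|10=58
halt.

224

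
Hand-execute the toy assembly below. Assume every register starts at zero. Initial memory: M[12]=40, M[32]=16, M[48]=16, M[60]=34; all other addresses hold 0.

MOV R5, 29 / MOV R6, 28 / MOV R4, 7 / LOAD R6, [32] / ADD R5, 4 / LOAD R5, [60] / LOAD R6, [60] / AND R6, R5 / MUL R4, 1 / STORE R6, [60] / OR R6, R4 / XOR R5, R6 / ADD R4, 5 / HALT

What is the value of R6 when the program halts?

39

after MOV R5, 29: R5=29
after MOV R6, 28: R6=28
after MOV R4, 7: R4=7
after LOAD R6, [32]: R6=M[32]=16
after ADD R5, 4: R5=29+4=33
after LOAD R5, [60]: R5=M[60]=34
after LOAD R6, [60]: R6=M[60]=34
after AND R6, R5: R6=34&34=34
after MUL R4, 1: R4=7*1=7
STORE R6, [60] → M[60]=34
after OR R6, R4: R6=34|7=39
after XOR R5, R6: R5=34^39=5
after ADD R4, 5: R4=7+5=12
halt.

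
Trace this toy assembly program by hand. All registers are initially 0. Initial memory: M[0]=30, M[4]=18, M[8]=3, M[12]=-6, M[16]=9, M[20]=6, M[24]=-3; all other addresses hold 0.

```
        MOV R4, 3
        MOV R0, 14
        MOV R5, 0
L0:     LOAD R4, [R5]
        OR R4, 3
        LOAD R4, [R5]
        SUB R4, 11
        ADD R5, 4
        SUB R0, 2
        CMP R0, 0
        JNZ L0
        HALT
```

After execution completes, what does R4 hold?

after MOV R4, 3: R4=3
after MOV R0, 14: R0=14
after MOV R5, 0: R5=0
after LOAD R4, [R5]: R4=M[0]=30
after OR R4, 3: R4=30|3=31
after LOAD R4, [R5]: R4=M[0]=30
after SUB R4, 11: R4=30-11=19
after ADD R5, 4: R5=0+4=4
after SUB R0, 2: R0=14-2=12
CMP R0, 0  (cmp 12,0)
JNZ L0: taken
after LOAD R4, [R5]: R4=M[4]=18
after OR R4, 3: R4=18|3=19
after LOAD R4, [R5]: R4=M[4]=18
after SUB R4, 11: R4=18-11=7
after ADD R5, 4: R5=4+4=8
after SUB R0, 2: R0=12-2=10
CMP R0, 0  (cmp 10,0)
JNZ L0: taken
after LOAD R4, [R5]: R4=M[8]=3
after OR R4, 3: R4=3|3=3
after LOAD R4, [R5]: R4=M[8]=3
after SUB R4, 11: R4=3-11=-8
after ADD R5, 4: R5=8+4=12
after SUB R0, 2: R0=10-2=8
CMP R0, 0  (cmp 8,0)
JNZ L0: taken
after LOAD R4, [R5]: R4=M[12]=-6
after OR R4, 3: R4=(-6)|3=-5
after LOAD R4, [R5]: R4=M[12]=-6
after SUB R4, 11: R4=(-6)-11=-17
after ADD R5, 4: R5=12+4=16
after SUB R0, 2: R0=8-2=6
CMP R0, 0  (cmp 6,0)
JNZ L0: taken
after LOAD R4, [R5]: R4=M[16]=9
after OR R4, 3: R4=9|3=11
after LOAD R4, [R5]: R4=M[16]=9
after SUB R4, 11: R4=9-11=-2
after ADD R5, 4: R5=16+4=20
after SUB R0, 2: R0=6-2=4
CMP R0, 0  (cmp 4,0)
JNZ L0: taken
after LOAD R4, [R5]: R4=M[20]=6
after OR R4, 3: R4=6|3=7
after LOAD R4, [R5]: R4=M[20]=6
after SUB R4, 11: R4=6-11=-5
after ADD R5, 4: R5=20+4=24
after SUB R0, 2: R0=4-2=2
CMP R0, 0  (cmp 2,0)
JNZ L0: taken
after LOAD R4, [R5]: R4=M[24]=-3
after OR R4, 3: R4=(-3)|3=-1
after LOAD R4, [R5]: R4=M[24]=-3
after SUB R4, 11: R4=(-3)-11=-14
after ADD R5, 4: R5=24+4=28
after SUB R0, 2: R0=2-2=0
CMP R0, 0  (cmp 0,0)
JNZ L0: not taken
halt.

-14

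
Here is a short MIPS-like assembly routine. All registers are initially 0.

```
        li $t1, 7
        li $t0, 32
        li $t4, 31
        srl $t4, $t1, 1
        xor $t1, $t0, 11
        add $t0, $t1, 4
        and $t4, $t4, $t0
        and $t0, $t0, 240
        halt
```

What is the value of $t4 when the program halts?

3

$t1=7
$t0=32
$t4=31
$t4=7>>1=3
$t1=32^11=43
$t0=43+4=47
$t4=3&47=3
$t0=47&240=32
halt.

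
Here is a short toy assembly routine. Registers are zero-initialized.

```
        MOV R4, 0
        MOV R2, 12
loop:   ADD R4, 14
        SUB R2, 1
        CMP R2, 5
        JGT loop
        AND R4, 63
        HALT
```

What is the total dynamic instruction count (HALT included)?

after MOV R4, 0: R4=0
after MOV R2, 12: R2=12
after ADD R4, 14: R4=0+14=14
after SUB R2, 1: R2=12-1=11
CMP R2, 5  (cmp 11,5)
JGT loop: taken
after ADD R4, 14: R4=14+14=28
after SUB R2, 1: R2=11-1=10
CMP R2, 5  (cmp 10,5)
JGT loop: taken
after ADD R4, 14: R4=28+14=42
after SUB R2, 1: R2=10-1=9
CMP R2, 5  (cmp 9,5)
JGT loop: taken
after ADD R4, 14: R4=42+14=56
after SUB R2, 1: R2=9-1=8
CMP R2, 5  (cmp 8,5)
JGT loop: taken
after ADD R4, 14: R4=56+14=70
after SUB R2, 1: R2=8-1=7
CMP R2, 5  (cmp 7,5)
JGT loop: taken
after ADD R4, 14: R4=70+14=84
after SUB R2, 1: R2=7-1=6
CMP R2, 5  (cmp 6,5)
JGT loop: taken
after ADD R4, 14: R4=84+14=98
after SUB R2, 1: R2=6-1=5
CMP R2, 5  (cmp 5,5)
JGT loop: not taken
after AND R4, 63: R4=98&63=34
halt.
Total executed instructions: 32.

32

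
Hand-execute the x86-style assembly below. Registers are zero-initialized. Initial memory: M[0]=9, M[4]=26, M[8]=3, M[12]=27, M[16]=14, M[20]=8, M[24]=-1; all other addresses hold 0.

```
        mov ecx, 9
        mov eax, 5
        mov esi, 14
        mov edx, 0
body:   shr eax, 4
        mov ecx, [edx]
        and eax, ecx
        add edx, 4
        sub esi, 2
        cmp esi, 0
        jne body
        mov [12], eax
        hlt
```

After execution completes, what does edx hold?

28

ecx=9
eax=5
esi=14
edx=0
eax=5>>4=0
ecx=M[0]=9
eax=0&9=0
edx=0+4=4
esi=14-2=12
cmp esi, 0  (cmp 12,0)
jne body: taken
eax=0>>4=0
ecx=M[4]=26
eax=0&26=0
edx=4+4=8
esi=12-2=10
cmp esi, 0  (cmp 10,0)
jne body: taken
eax=0>>4=0
ecx=M[8]=3
eax=0&3=0
edx=8+4=12
esi=10-2=8
cmp esi, 0  (cmp 8,0)
jne body: taken
eax=0>>4=0
ecx=M[12]=27
eax=0&27=0
edx=12+4=16
esi=8-2=6
cmp esi, 0  (cmp 6,0)
jne body: taken
eax=0>>4=0
ecx=M[16]=14
eax=0&14=0
edx=16+4=20
esi=6-2=4
cmp esi, 0  (cmp 4,0)
jne body: taken
eax=0>>4=0
ecx=M[20]=8
eax=0&8=0
edx=20+4=24
esi=4-2=2
cmp esi, 0  (cmp 2,0)
jne body: taken
eax=0>>4=0
ecx=M[24]=-1
eax=0&(-1)=0
edx=24+4=28
esi=2-2=0
cmp esi, 0  (cmp 0,0)
jne body: not taken
mov [12], eax → M[12]=0
halt.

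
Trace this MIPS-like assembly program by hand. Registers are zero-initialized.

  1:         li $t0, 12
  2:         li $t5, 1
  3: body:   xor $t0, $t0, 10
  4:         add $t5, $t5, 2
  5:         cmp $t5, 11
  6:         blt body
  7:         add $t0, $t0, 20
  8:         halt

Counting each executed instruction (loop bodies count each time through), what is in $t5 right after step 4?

3

$t0=12
$t5=1
$t0=12^10=6
$t5=1+2=3
After step 4: $t5 = 3.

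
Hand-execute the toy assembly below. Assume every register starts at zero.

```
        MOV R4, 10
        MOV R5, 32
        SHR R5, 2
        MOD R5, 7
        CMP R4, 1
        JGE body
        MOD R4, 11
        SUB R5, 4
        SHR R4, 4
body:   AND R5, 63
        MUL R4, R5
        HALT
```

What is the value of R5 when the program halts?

1

MOV R4, 10 → R4=10
MOV R5, 32 → R5=32
SHR R5, 2 → R5=32>>2=8
MOD R5, 7 → R5=8%7=1
CMP R4, 1  (cmp 10,1)
JGE body: taken
AND R5, 63 → R5=1&63=1
MUL R4, R5 → R4=10*1=10
halt.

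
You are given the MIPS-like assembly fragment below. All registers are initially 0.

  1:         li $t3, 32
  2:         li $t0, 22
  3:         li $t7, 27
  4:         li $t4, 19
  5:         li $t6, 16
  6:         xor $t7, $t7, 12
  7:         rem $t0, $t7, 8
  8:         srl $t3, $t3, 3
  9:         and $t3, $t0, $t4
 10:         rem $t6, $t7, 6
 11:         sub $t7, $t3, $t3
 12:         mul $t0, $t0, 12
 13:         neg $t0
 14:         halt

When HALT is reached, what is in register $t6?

5

after li $t3, 32: $t3=32
after li $t0, 22: $t0=22
after li $t7, 27: $t7=27
after li $t4, 19: $t4=19
after li $t6, 16: $t6=16
after xor $t7, $t7, 12: $t7=27^12=23
after rem $t0, $t7, 8: $t0=23%8=7
after srl $t3, $t3, 3: $t3=32>>3=4
after and $t3, $t0, $t4: $t3=7&19=3
after rem $t6, $t7, 6: $t6=23%6=5
after sub $t7, $t3, $t3: $t7=3-3=0
after mul $t0, $t0, 12: $t0=7*12=84
after neg $t0: $t0=-(84)=-84
halt.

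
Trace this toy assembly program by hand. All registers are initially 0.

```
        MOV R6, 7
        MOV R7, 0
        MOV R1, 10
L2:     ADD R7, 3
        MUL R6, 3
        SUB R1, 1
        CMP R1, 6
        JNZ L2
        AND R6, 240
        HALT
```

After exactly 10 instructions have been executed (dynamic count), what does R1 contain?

9

R6=7
R7=0
R1=10
R7=0+3=3
R6=7*3=21
R1=10-1=9
CMP R1, 6  (cmp 9,6)
JNZ L2: taken
R7=3+3=6
R6=21*3=63
After step 10: R1 = 9.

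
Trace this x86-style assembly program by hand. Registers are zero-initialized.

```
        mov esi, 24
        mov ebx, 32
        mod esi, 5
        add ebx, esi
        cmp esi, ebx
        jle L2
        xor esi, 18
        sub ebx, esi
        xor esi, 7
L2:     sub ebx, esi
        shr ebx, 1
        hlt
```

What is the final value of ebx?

16

after mov esi, 24: esi=24
after mov ebx, 32: ebx=32
after mod esi, 5: esi=24%5=4
after add ebx, esi: ebx=32+4=36
cmp esi, ebx  (cmp 4,36)
jle L2: taken
after sub ebx, esi: ebx=36-4=32
after shr ebx, 1: ebx=32>>1=16
halt.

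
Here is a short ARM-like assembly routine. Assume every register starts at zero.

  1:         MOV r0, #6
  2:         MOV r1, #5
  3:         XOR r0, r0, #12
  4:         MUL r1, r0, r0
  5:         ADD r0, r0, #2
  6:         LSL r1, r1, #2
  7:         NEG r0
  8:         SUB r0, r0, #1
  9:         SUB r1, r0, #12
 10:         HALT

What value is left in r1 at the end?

-25

r0=6
r1=5
r0=6^12=10
r1=10*10=100
r0=10+2=12
r1=100<<2=400
r0=-(12)=-12
r0=(-12)-1=-13
r1=(-13)-12=-25
halt.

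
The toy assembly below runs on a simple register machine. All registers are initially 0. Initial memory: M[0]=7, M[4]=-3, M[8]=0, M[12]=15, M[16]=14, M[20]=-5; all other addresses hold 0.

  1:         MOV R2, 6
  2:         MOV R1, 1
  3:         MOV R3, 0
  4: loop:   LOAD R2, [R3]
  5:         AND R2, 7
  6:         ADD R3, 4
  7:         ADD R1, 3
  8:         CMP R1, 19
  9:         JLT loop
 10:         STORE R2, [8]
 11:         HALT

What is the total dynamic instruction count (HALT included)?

MOV R2, 6 → R2=6
MOV R1, 1 → R1=1
MOV R3, 0 → R3=0
LOAD R2, [R3] → R2=M[0]=7
AND R2, 7 → R2=7&7=7
ADD R3, 4 → R3=0+4=4
ADD R1, 3 → R1=1+3=4
CMP R1, 19  (cmp 4,19)
JLT loop: taken
LOAD R2, [R3] → R2=M[4]=-3
AND R2, 7 → R2=(-3)&7=5
ADD R3, 4 → R3=4+4=8
ADD R1, 3 → R1=4+3=7
CMP R1, 19  (cmp 7,19)
JLT loop: taken
LOAD R2, [R3] → R2=M[8]=0
AND R2, 7 → R2=0&7=0
ADD R3, 4 → R3=8+4=12
ADD R1, 3 → R1=7+3=10
CMP R1, 19  (cmp 10,19)
JLT loop: taken
LOAD R2, [R3] → R2=M[12]=15
AND R2, 7 → R2=15&7=7
ADD R3, 4 → R3=12+4=16
ADD R1, 3 → R1=10+3=13
CMP R1, 19  (cmp 13,19)
JLT loop: taken
LOAD R2, [R3] → R2=M[16]=14
AND R2, 7 → R2=14&7=6
ADD R3, 4 → R3=16+4=20
ADD R1, 3 → R1=13+3=16
CMP R1, 19  (cmp 16,19)
JLT loop: taken
LOAD R2, [R3] → R2=M[20]=-5
AND R2, 7 → R2=(-5)&7=3
ADD R3, 4 → R3=20+4=24
ADD R1, 3 → R1=16+3=19
CMP R1, 19  (cmp 19,19)
JLT loop: not taken
STORE R2, [8] → M[8]=3
halt.
Total executed instructions: 41.

41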